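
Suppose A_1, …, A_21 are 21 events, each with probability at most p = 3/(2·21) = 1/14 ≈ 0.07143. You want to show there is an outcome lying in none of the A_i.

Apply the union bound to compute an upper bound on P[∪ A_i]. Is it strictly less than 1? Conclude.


Union bound: P[∪_{i=1}^{21} A_i] ≤ Σ_i P[A_i] ≤ 21·p = 21·(1/14) = 3/2.
Numerically: 3/2 ≈ 1.50000.
Is 3/2 < 1? NO.
Since the bound 3/2 is ≥ 1, the union bound is uninformative here; it does NOT by itself certify existence.

21·p = 3/2 ≈ 1.50000; existence NOT certified by the union bound.


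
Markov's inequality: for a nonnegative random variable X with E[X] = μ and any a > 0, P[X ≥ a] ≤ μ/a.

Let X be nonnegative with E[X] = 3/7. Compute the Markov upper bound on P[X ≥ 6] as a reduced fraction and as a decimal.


μ = E[X] = 3/7, a = 6.
Markov: P[X ≥ 6] ≤ μ/a = (3/7)/6 = 1/14.
Numerically: ≈ 0.07143.
(Since a = 6 > μ = 0.42857, the bound 1/14 is < 1 and informative.)

P[X ≥ 6] ≤ 1/14 ≈ 0.07143.


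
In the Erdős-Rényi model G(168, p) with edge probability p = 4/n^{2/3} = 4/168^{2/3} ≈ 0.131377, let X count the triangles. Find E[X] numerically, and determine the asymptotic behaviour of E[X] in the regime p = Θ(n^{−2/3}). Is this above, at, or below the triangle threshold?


Number of potential triangles: C(168, 3) = 776216.
Each occurs with probability p³ ≈ (0.131377)³ ≈ 2.26757370e-03.
By linearity: E[X] = C(168, 3)·p³ ≈ 776216 · 2.26757370e-03 ≈ 1760.126984.
Since α = 2/3 < 1, p = c/n^{2/3} ≫ 1/n is above the triangle threshold p ~ 1/n. Asymptotically E[X] ~ (c³/6)·n^{3(1−α)} = (4³/6)·n^{1} → ∞; triangles are abundant w.h.p.

E[X] ≈ 1760.126984; in regime p = Θ(1/n^{2/3}) E[X] diverges (above the triangle threshold p ~ 1/n).


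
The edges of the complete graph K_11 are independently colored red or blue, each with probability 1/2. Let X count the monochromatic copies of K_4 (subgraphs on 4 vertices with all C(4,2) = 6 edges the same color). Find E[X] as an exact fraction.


Let X = Σ_S X_S over the C(11, 4) = 330 subsets S of size 4, where X_S = 1 if the K_4 on S is monochromatic.
For a fixed S, the K_4 on S has C(4, 2) = 6 edges. P[all 6 edges red] = (1/2)^6, and likewise for blue, so P[monochromatic] = 2·(1/2)^6 = 2^{1 − 6} = 1/32.
Summing: E[X] = C(11, 4) · 2^{1 − 6} = 330 · 1/32 = 165/16.
Numerically: E[X] ≈ 10.31250.

E[X] = C(11,4)·2^(1−C(4,2)) = 165/16 ≈ 10.31250.


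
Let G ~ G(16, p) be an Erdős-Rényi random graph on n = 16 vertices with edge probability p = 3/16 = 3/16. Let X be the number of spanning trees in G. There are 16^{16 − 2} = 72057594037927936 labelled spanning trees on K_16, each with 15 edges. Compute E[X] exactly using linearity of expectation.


K_16 has 16^{16 − 2} = 72057594037927936 labelled spanning trees.
For each such spanning tree H, let X_H = 1 if all 15 edges of H are present in G. Then P[X_H = 1] = p^{15} = (3/16)^{15} = 14348907/1152921504606846976.
By linearity of expectation: E[X] = Σ_H E[X_H] = 72057594037927936 · p^{15} = 72057594037927936 · 14348907/1152921504606846976 = 14348907/16.
Numerically: E[X] ≈ 8.968e+05.

E[X] = 72057594037927936 · (3/16)^{15} = 14348907/16 ≈ 8.968e+05.


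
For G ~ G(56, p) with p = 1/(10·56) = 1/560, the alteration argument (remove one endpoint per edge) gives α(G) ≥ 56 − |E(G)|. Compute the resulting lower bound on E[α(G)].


E[|E(G)|] = C(56, 2)·p = 1540 · (1/560) = 11/4.
E[α(G)] ≥ n − E[|E(G)|] = 56 − 11/4 = 213/4.
Numerically: ≈ 53.2500.
(This is only a lower bound; the true E[α(G)] may be larger.)

E[α(G)] ≥ 213/4 ≈ 53.2500.


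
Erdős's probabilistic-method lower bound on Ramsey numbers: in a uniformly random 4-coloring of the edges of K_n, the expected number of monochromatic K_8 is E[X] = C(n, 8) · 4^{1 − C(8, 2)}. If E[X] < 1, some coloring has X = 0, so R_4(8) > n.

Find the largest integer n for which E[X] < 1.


We need C(n, 8) · 4^{1 − 28} < 1, i.e. C(n, 8) < 4^{28 − 1} = 18014398509481984.
Check values of n near the boundary:
  n = 406: C(406, 8) = 17082453897995850; 17082453897995850 < 18014398509481984? YES
  n = 407: C(407, 8) = 17424959239309050; 17424959239309050 < 18014398509481984? YES
  n = 408: C(408, 8) = 17773458424095231; 17773458424095231 < 18014398509481984? YES
  n = 409: C(409, 8) = 18128041135797879; 18128041135797879 < 18014398509481984? NO
  n = 410: C(410, 8) = 18488798173326195; 18488798173326195 < 18014398509481984? NO
The largest n with C(n, 8) < 18014398509481984 is n = 408 (where E[X] = 17773458424095231/18014398509481984 ≈ 0.987). Hence R_4(8) > 408, i.e. R_4(8) ≥ 409.

Largest n = 408; hence R_4(8) > 408.


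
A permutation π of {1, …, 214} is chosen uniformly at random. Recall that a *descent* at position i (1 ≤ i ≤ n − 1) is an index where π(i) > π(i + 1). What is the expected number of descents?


Write X = Σ X_I over i = 1, …, 213, with X_I the indicator of one descent.
There are 213 indicators.
For each fixed i, the pair (π(i), π(i+1)) is a uniformly random ordered pair of distinct values from {1, …, 214}; by symmetry P[π(i) > π(i+1)] = 1/2.
By linearity: E[X] = 213 · (1/2) = (214 − 1) · (1/2) = 213/2 ≈ 106.5000.

E[X] = 213/2 = 106.5000.


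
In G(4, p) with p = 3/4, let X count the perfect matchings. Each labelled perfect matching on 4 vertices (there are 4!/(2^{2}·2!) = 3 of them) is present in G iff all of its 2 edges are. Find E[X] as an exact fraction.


K_4 has 4!/(2^{2}·2!) = 3 labelled perfect matchings.
For each such perfect matching H, let X_H = 1 if all 2 edges of H are present in G. Then P[X_H = 1] = p^{2} = (3/4)^{2} = 9/16.
By linearity: E[X] = Σ_H E[X_H] = 3 · p^{2} = 3 · 9/16 = 27/16.
Numerically: E[X] ≈ 1.6875.

E[X] = 3 · (3/4)^{2} = 27/16 ≈ 1.6875.


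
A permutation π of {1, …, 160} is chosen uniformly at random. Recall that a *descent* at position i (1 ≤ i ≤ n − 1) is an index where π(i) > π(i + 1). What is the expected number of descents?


Write X = Σ X_I over i = 1, …, 159, with X_I the indicator of one descent.
There are 159 indicators.
For each fixed i, the pair (π(i), π(i+1)) is a uniformly random ordered pair of distinct values from {1, …, 160}; by symmetry P[π(i) > π(i+1)] = 1/2.
By linearity: E[X] = 159 · (1/2) = (160 − 1) · (1/2) = 159/2 ≈ 79.5000.

E[X] = 159/2 = 79.5000.


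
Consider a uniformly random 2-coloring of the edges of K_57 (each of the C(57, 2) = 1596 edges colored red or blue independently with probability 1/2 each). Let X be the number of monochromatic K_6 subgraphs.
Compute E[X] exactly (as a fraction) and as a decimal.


Let X = Σ_S X_S over the C(57, 6) = 36288252 subsets S of size 6, where X_S = 1 if the K_6 on S is monochromatic.
For a fixed S, the K_6 on S has C(6, 2) = 15 edges. P[all 15 edges red] = (1/2)^15, and likewise for blue, so P[monochromatic] = 2·(1/2)^15 = 2^{1 − 15} = 1/16384.
Summing: E[X] = C(57, 6) · 2^{1 − 15} = 36288252 · 1/16384 = 9072063/4096.
Numerically: E[X] ≈ 2214.8591.

E[X] = C(57,6)·2^(1−C(6,2)) = 9072063/4096 ≈ 2214.8591.


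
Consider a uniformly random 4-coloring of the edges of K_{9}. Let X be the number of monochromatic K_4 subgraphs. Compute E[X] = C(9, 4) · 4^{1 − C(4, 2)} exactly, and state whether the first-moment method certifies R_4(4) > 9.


E[X] = C(9, 4) · 4^{1 − 6} = 126 · 4^{−5} = 126/1024.
As a reduced fraction: E[X] = 63/512 ≈ 0.1230469.
Is E[X] < 1? YES.
Since E[X] < 1, there exists a 4-coloring of K_{9} with no monochromatic K_4; hence R_4(4) > 9.

E[X] = 63/512 ≈ 0.1230469; E[X] < 1, so R_4(4) > 9.


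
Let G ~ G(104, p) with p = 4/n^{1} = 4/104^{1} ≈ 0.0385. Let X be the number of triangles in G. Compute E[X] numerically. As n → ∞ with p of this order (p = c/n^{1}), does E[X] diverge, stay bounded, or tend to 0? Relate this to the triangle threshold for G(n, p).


Number of potential triangles: C(104, 3) = 182104.
Each occurs with probability p³ ≈ (0.0385)³ ≈ 5.68958e-05.
By linearity: E[X] = C(104, 3)·p³ ≈ 182104 · 5.68958e-05 ≈ 10.361.
Here α = 1, so p = 4/n is exactly at the triangle threshold p ~ 1/n. Asymptotically E[X] → c³/6 = 4³/6 = 32/3 ≈ 10.667, a bounded constant. In this regime the triangle count is asymptotically Poisson(c³/6).

E[X] ≈ 10.361; in regime p = Θ(1/n^{1}) E[X] stays bounded (at the triangle threshold p ~ 1/n).


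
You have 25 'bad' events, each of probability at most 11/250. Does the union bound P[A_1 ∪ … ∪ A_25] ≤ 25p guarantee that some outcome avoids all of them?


Union bound: P[∪_{i=1}^{25} A_i] ≤ Σ_i P[A_i] ≤ 25·p = 25·(11/250) = 11/10.
Numerically: 11/10 ≈ 1.1000000.
Is 11/10 < 1? NO.
Since the bound 11/10 is ≥ 1, the union bound is uninformative here; it does NOT by itself certify existence.

25·p = 11/10 ≈ 1.1000000; existence NOT certified by the union bound.


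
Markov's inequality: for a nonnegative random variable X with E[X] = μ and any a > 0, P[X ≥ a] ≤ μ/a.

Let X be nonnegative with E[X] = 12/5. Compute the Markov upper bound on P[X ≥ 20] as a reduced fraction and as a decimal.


μ = E[X] = 12/5, a = 20.
Markov: P[X ≥ 20] ≤ μ/a = (12/5)/20 = 3/25.
Numerically: ≈ 0.120000.
(Since a = 20 > μ = 2.400000, the bound 3/25 is < 1 and informative.)

P[X ≥ 20] ≤ 3/25 ≈ 0.120000.


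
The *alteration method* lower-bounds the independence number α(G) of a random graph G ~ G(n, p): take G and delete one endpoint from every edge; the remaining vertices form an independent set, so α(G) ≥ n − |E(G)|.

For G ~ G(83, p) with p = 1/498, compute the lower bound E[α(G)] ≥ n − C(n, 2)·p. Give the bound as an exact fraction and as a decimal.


E[|E(G)|] = C(83, 2)·p = 3403 · (1/498) = 41/6.
E[α(G)] ≥ n − E[|E(G)|] = 83 − 41/6 = 457/6.
Numerically: ≈ 76.16667.
(This is only a lower bound; the true E[α(G)] may be larger.)

E[α(G)] ≥ 457/6 ≈ 76.16667.


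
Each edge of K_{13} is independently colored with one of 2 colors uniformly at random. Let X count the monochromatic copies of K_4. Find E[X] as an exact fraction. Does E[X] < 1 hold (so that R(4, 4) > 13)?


E[X] = C(13, 4) · 2^{1 − 6} = 715 · 2^{−5} = 715/32.
As a reduced fraction: E[X] = 715/32 ≈ 22.3437500.
Is E[X] < 1? NO.
Since E[X] ≥ 1, the first-moment bound is inconclusive at n = 13; it does NOT by itself certify R(4, 4) > 13.

E[X] = 715/32 ≈ 22.3437500; E[X] ≥ 1; first-moment method inconclusive here.


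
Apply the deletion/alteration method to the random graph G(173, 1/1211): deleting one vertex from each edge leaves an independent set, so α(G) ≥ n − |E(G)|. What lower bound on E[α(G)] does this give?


E[|E(G)|] = C(173, 2)·p = 14878 · (1/1211) = 86/7.
E[α(G)] ≥ n − E[|E(G)|] = 173 − 86/7 = 1125/7.
Numerically: ≈ 160.714.
(This is only a lower bound; the true E[α(G)] may be larger.)

E[α(G)] ≥ 1125/7 ≈ 160.714.


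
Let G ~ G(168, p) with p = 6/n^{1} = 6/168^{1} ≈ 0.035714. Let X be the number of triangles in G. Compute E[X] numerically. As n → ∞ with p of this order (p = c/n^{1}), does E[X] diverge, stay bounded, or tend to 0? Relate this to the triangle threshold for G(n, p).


Number of potential triangles: C(168, 3) = 776216.
Each occurs with probability p³ ≈ (0.035714)³ ≈ 4.5553936e-05.
By linearity: E[X] = C(168, 3)·p³ ≈ 776216 · 4.5553936e-05 ≈ 35.35969.
Here α = 1, so p = 6/n is exactly at the triangle threshold p ~ 1/n. Asymptotically E[X] → c³/6 = 6³/6 = 36 ≈ 36.00000, a bounded constant. In this regime the triangle count is asymptotically Poisson(c³/6).

E[X] ≈ 35.35969; in regime p = Θ(1/n^{1}) E[X] stays bounded (at the triangle threshold p ~ 1/n).


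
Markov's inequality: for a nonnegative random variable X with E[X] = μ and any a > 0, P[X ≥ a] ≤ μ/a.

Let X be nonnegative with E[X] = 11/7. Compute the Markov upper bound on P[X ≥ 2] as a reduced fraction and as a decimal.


μ = E[X] = 11/7, a = 2.
Markov: P[X ≥ 2] ≤ μ/a = (11/7)/2 = 11/14.
Numerically: ≈ 0.78571.
(Since a = 2 > μ = 1.57143, the bound 11/14 is < 1 and informative.)

P[X ≥ 2] ≤ 11/14 ≈ 0.78571.


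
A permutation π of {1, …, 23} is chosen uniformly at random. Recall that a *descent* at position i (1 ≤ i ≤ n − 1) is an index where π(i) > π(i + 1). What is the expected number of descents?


Write X = Σ X_I over i = 1, …, 22, with X_I the indicator of one descent.
There are 22 indicators.
For each fixed i, the pair (π(i), π(i+1)) is a uniformly random ordered pair of distinct values from {1, …, 23}; by symmetry P[π(i) > π(i+1)] = 1/2.
By linearity: E[X] = 22 · (1/2) = (23 − 1) · (1/2) = 11 ≈ 11.000000.

E[X] = 11 = 11.000000.


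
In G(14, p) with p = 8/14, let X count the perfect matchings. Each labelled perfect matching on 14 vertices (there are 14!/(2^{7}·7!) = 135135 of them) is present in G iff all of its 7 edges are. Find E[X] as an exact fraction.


K_14 has 14!/(2^{7}·7!) = 135135 labelled perfect matchings.
For each such perfect matching H, let X_H = 1 if all 7 edges of H are present in G. Then P[X_H = 1] = p^{7} = (4/7)^{7} = 16384/823543.
By linearity: E[X] = Σ_H E[X_H] = 135135 · p^{7} = 135135 · 16384/823543 = 316293120/117649.
Numerically: E[X] ≈ 2688.4.

E[X] = 135135 · (4/7)^{7} = 316293120/117649 ≈ 2688.4.


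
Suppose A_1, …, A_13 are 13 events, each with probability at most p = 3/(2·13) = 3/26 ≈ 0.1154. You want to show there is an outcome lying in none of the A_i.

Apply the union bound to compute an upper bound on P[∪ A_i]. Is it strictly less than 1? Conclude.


Union bound: P[∪_{i=1}^{13} A_i] ≤ Σ_i P[A_i] ≤ 13·p = 13·(3/26) = 3/2.
Numerically: 3/2 ≈ 1.5000.
Is 3/2 < 1? NO.
Since the bound 3/2 is ≥ 1, the union bound is uninformative here; it does NOT by itself certify existence.

13·p = 3/2 ≈ 1.5000; existence NOT certified by the union bound.


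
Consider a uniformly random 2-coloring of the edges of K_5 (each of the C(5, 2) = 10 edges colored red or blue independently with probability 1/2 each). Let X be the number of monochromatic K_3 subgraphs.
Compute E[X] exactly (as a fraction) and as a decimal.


Let X = Σ_S X_S over the C(5, 3) = 10 subsets S of size 3, where X_S = 1 if the K_3 on S is monochromatic.
For a fixed S, the K_3 on S has C(3, 2) = 3 edges. P[all 3 edges red] = (1/2)^3, and likewise for blue, so P[monochromatic] = 2·(1/2)^3 = 2^{1 − 3} = 1/4.
By linearity of expectation: E[X] = C(5, 3) · 2^{1 − 3} = 10 · 1/4 = 5/2.
Numerically: E[X] ≈ 2.5000.

E[X] = C(5,3)·2^(1−C(3,2)) = 5/2 ≈ 2.5000.


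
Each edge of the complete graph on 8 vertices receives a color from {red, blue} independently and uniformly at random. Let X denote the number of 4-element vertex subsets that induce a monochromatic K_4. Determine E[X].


Let X = Σ_S X_S over the C(8, 4) = 70 subsets S of size 4, where X_S = 1 if the K_4 on S is monochromatic.
For a fixed S, the K_4 on S has C(4, 2) = 6 edges. P[all 6 edges red] = (1/2)^6, and likewise for blue, so P[monochromatic] = 2·(1/2)^6 = 2^{1 − 6} = 1/32.
By linearity of expectation: E[X] = C(8, 4) · 2^{1 − 6} = 70 · 1/32 = 35/16.
Numerically: E[X] ≈ 2.18750.

E[X] = C(8,4)·2^(1−C(4,2)) = 35/16 ≈ 2.18750.


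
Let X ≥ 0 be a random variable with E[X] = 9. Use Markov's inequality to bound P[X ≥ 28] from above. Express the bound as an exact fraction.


μ = E[X] = 9, a = 28.
Markov: P[X ≥ 28] ≤ μ/a = (9)/28 = 9/28.
Numerically: ≈ 0.321.
(Since a = 28 > μ = 9.000, the bound 9/28 is < 1 and informative.)

P[X ≥ 28] ≤ 9/28 ≈ 0.321.


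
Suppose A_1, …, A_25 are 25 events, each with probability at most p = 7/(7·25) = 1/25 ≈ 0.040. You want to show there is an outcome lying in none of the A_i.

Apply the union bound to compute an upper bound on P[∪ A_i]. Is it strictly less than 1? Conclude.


Union bound: P[∪_{i=1}^{25} A_i] ≤ Σ_i P[A_i] ≤ 25·p = 25·(1/25) = 1.
Numerically: 1 ≈ 1.000.
Is 1 < 1? NO.
Since the bound 1 is ≥ 1, the union bound is uninformative here; it does NOT by itself certify existence.

25·p = 1 ≈ 1.000; existence NOT certified by the union bound.


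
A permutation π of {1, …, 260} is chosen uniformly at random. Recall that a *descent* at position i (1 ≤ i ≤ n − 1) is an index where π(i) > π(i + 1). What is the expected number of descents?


Write X = Σ X_I over i = 1, …, 259, with X_I the indicator of one descent.
There are 259 indicators.
For each fixed i, the pair (π(i), π(i+1)) is a uniformly random ordered pair of distinct values from {1, …, 260}; by symmetry P[π(i) > π(i+1)] = 1/2.
By linearity: E[X] = 259 · (1/2) = (260 − 1) · (1/2) = 259/2 ≈ 129.5000.

E[X] = 259/2 = 129.5000.


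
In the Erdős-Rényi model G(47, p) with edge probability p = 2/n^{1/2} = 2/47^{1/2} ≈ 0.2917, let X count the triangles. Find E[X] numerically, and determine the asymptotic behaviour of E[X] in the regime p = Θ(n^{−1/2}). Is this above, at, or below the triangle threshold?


Number of potential triangles: C(47, 3) = 16215.
Each occurs with probability p³ ≈ (0.2917)³ ≈ 2.482808e-02.
By linearity: E[X] = C(47, 3)·p³ ≈ 16215 · 2.482808e-02 ≈ 402.5874.
Since α = 1/2 < 1, p = c/n^{1/2} ≫ 1/n is above the triangle threshold p ~ 1/n. Asymptotically E[X] ~ (c³/6)·n^{3(1−α)} = (2³/6)·n^{1.5} → ∞; triangles are abundant w.h.p.

E[X] ≈ 402.5874; in regime p = Θ(1/n^{1/2}) E[X] diverges (above the triangle threshold p ~ 1/n).


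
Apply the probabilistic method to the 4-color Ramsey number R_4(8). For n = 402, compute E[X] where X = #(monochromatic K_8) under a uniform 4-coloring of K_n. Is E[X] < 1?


E[X] = C(402, 8) · 4^{1 − 28} = 15770615726749950 · 4^{−27} = 15770615726749950/18014398509481984.
As a reduced fraction: E[X] = 7885307863374975/9007199254740992 ≈ 0.875445.
Is E[X] < 1? YES.
Since E[X] < 1, there exists a 4-coloring of K_{402} with no monochromatic K_8; hence R_4(8) > 402.

E[X] = 7885307863374975/9007199254740992 ≈ 0.875445; E[X] < 1, so R_4(8) > 402.


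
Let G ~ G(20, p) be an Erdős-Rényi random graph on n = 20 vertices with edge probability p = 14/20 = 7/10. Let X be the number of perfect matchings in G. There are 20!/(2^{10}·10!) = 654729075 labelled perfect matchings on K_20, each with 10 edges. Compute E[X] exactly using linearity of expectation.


K_20 has 20!/(2^{10}·10!) = 654729075 labelled perfect matchings.
For each such perfect matching H, let X_H = 1 if all 10 edges of H are present in G. Then P[X_H = 1] = p^{10} = (7/10)^{10} = 282475249/10000000000.
By linearity of expectation: E[X] = Σ_H E[X_H] = 654729075 · p^{10} = 654729075 · 282475249/10000000000 = 7397790339526587/400000000.
Numerically: E[X] ≈ 1.8494e+07.

E[X] = 654729075 · (7/10)^{10} = 7397790339526587/400000000 ≈ 1.8494e+07.


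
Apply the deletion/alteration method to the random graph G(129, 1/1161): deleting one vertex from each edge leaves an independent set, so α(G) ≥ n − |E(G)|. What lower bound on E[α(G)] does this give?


E[|E(G)|] = C(129, 2)·p = 8256 · (1/1161) = 64/9.
E[α(G)] ≥ n − E[|E(G)|] = 129 − 64/9 = 1097/9.
Numerically: ≈ 121.888889.
(This is only a lower bound; the true E[α(G)] may be larger.)

E[α(G)] ≥ 1097/9 ≈ 121.888889.


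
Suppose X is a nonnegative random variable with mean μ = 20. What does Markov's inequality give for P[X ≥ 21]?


μ = E[X] = 20, a = 21.
Markov: P[X ≥ 21] ≤ μ/a = (20)/21 = 20/21.
Numerically: ≈ 0.952.
(Since a = 21 > μ = 20.000, the bound 20/21 is < 1 and informative.)

P[X ≥ 21] ≤ 20/21 ≈ 0.952.


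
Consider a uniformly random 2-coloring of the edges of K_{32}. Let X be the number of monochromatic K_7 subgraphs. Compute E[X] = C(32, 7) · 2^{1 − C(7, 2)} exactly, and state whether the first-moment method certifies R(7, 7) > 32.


E[X] = C(32, 7) · 2^{1 − 21} = 3365856 · 2^{−20} = 3365856/1048576.
As a reduced fraction: E[X] = 105183/32768 ≈ 3.2099304.
Is E[X] < 1? NO.
Since E[X] ≥ 1, the first-moment bound is inconclusive at n = 32; it does NOT by itself certify R(7, 7) > 32.

E[X] = 105183/32768 ≈ 3.2099304; E[X] ≥ 1; first-moment method inconclusive here.


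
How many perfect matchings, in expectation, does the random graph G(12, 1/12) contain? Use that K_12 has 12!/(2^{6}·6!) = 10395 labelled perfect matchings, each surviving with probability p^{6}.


K_12 has 12!/(2^{6}·6!) = 10395 labelled perfect matchings.
For each such perfect matching H, let X_H = 1 if all 6 edges of H are present in G. Then P[X_H = 1] = p^{6} = (1/12)^{6} = 1/2985984.
Summing the indicators: E[X] = Σ_H E[X_H] = 10395 · p^{6} = 10395 · 1/2985984 = 385/110592.
Numerically: E[X] ≈ 0.0034813.

E[X] = 10395 · (1/12)^{6} = 385/110592 ≈ 0.0034813.


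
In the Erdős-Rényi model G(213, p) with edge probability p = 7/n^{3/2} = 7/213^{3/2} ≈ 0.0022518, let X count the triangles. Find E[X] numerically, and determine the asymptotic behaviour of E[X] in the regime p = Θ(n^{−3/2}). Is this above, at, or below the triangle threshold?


Number of potential triangles: C(213, 3) = 1587986.
Each occurs with probability p³ ≈ (0.0022518)³ ≈ 1.1417891e-08.
By linearity: E[X] = C(213, 3)·p³ ≈ 1587986 · 1.1417891e-08 ≈ 0.01813.
Since α = 3/2 > 1, p = c/n^{3/2} = o(1/n) is below the triangle threshold p ~ 1/n. Asymptotically E[X] ~ (c³/6)·n^{3(1−α)} = (7³/6)·n^{-1.5} → 0, so by Markov's inequality G has no triangles w.h.p.

E[X] ≈ 0.01813; in regime p = Θ(1/n^{3/2}) E[X] tends to 0 (below the triangle threshold p ~ 1/n).


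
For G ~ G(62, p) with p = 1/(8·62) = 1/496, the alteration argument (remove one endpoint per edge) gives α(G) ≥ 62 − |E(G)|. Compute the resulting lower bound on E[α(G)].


E[|E(G)|] = C(62, 2)·p = 1891 · (1/496) = 61/16.
E[α(G)] ≥ n − E[|E(G)|] = 62 − 61/16 = 931/16.
Numerically: ≈ 58.1875.
(This is only a lower bound; the true E[α(G)] may be larger.)

E[α(G)] ≥ 931/16 ≈ 58.1875.


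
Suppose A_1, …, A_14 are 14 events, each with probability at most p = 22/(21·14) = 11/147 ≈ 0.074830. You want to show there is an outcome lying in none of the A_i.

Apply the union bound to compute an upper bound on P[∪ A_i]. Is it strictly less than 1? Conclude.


Union bound: P[∪_{i=1}^{14} A_i] ≤ Σ_i P[A_i] ≤ 14·p = 14·(11/147) = 22/21.
Numerically: 22/21 ≈ 1.047619.
Is 22/21 < 1? NO.
Since the bound 22/21 is ≥ 1, the union bound is uninformative here; it does NOT by itself certify existence.

14·p = 22/21 ≈ 1.047619; existence NOT certified by the union bound.


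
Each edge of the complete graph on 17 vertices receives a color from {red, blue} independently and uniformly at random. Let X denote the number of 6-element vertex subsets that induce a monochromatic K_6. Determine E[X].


Let X = Σ_S X_S over the C(17, 6) = 12376 subsets S of size 6, where X_S = 1 if the K_6 on S is monochromatic.
For a fixed S, the K_6 on S has C(6, 2) = 15 edges. P[all 15 edges red] = (1/2)^15, and likewise for blue, so P[monochromatic] = 2·(1/2)^15 = 2^{1 − 15} = 1/16384.
Summing: E[X] = C(17, 6) · 2^{1 − 15} = 12376 · 1/16384 = 1547/2048.
Numerically: E[X] ≈ 0.755371.

E[X] = C(17,6)·2^(1−C(6,2)) = 1547/2048 ≈ 0.755371.


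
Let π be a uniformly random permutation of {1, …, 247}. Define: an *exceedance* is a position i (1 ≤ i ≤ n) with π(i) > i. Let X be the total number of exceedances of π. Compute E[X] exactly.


Write X = Σ_{i=1}^{247} X_i, where X_i = 1_{π(i) > i}.
For each fixed i, π(i) is uniform over {1, …, 247} (marginal of a uniform permutation), so P[π(i) > i] = (n − i)/n. Summing: Σ_{i=1}^{247} (n − i)/n = (0 + 1 + … + 246)/247 = 247(247 − 1)/(2·247) = (247 − 1)/2.
Hence E[X] = Σ_{i=1}^{247} (247 − i)/247 = 123 ≈ 123.00000.

E[X] = 123 = 123.00000.


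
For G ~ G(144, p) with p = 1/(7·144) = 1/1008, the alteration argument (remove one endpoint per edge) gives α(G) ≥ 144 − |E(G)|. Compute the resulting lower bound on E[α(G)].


E[|E(G)|] = C(144, 2)·p = 10296 · (1/1008) = 143/14.
E[α(G)] ≥ n − E[|E(G)|] = 144 − 143/14 = 1873/14.
Numerically: ≈ 133.7857.
(This is only a lower bound; the true E[α(G)] may be larger.)

E[α(G)] ≥ 1873/14 ≈ 133.7857.


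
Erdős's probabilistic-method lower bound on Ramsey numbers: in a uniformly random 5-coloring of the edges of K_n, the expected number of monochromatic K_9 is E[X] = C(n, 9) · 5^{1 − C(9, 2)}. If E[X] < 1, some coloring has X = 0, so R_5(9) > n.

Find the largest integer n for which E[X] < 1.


We need C(n, 9) · 5^{1 − 36} < 1, i.e. C(n, 9) < 5^{36 − 1} = 2910383045673370361328125.
Check values of n near the boundary:
  n = 2166: C(2166, 9) = 2844037944203015677277940; 2844037944203015677277940 < 2910383045673370361328125? YES
  n = 2167: C(2167, 9) = 2855899084841489792706810; 2855899084841489792706810 < 2910383045673370361328125? YES
  n = 2168: C(2168, 9) = 2867804175977929537095120; 2867804175977929537095120 < 2910383045673370361328125? YES
  n = 2169: C(2169, 9) = 2879753360044504243499683; 2879753360044504243499683 < 2910383045673370361328125? YES
  n = 2170: C(2170, 9) = 2891746779868845075610510; 2891746779868845075610510 < 2910383045673370361328125? YES
  n = 2171: C(2171, 9) = 2903784578674959601827205; 2903784578674959601827205 < 2910383045673370361328125? YES
  n = 2172: C(2172, 9) = 2915866900084148060642020; 2915866900084148060642020 < 2910383045673370361328125? NO
The largest n with C(n, 9) < 2910383045673370361328125 is n = 2171 (where E[X] = 580756915734991920365441/582076609134674072265625 ≈ 0.997733). Hence R_5(9) > 2171, i.e. R_5(9) ≥ 2172.

Largest n = 2171; hence R_5(9) > 2171.


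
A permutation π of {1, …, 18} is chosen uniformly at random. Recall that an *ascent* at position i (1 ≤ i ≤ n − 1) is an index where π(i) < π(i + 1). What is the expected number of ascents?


Write X = Σ X_I over i = 1, …, 17, with X_I the indicator of one ascent.
There are 17 indicators.
For each fixed i, the pair (π(i), π(i+1)) is a uniformly random ordered pair of distinct values from {1, …, 18}; by symmetry P[π(i) < π(i+1)] = 1/2.
By linearity: E[X] = 17 · (1/2) = (18 − 1) · (1/2) = 17/2 ≈ 8.5000.

E[X] = 17/2 = 8.5000.


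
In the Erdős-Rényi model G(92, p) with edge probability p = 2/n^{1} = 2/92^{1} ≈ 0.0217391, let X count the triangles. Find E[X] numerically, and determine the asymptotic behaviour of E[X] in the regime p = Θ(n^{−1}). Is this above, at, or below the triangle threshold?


Number of potential triangles: C(92, 3) = 125580.
Each occurs with probability p³ ≈ (0.0217391)³ ≈ 1.02736911e-05.
By linearity: E[X] = C(92, 3)·p³ ≈ 125580 · 1.02736911e-05 ≈ 1.290170.
Here α = 1, so p = 2/n is exactly at the triangle threshold p ~ 1/n. Asymptotically E[X] → c³/6 = 2³/6 = 4/3 ≈ 1.333333, a bounded constant. In this regime the triangle count is asymptotically Poisson(c³/6).

E[X] ≈ 1.290170; in regime p = Θ(1/n^{1}) E[X] stays bounded (at the triangle threshold p ~ 1/n).


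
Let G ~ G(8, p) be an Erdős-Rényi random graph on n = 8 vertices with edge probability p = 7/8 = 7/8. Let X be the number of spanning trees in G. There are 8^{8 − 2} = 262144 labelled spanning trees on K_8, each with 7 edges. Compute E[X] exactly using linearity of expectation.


K_8 has 8^{8 − 2} = 262144 labelled spanning trees.
For each such spanning tree H, let X_H = 1 if all 7 edges of H are present in G. Then P[X_H = 1] = p^{7} = (7/8)^{7} = 823543/2097152.
By linearity of expectation: E[X] = Σ_H E[X_H] = 262144 · p^{7} = 262144 · 823543/2097152 = 823543/8.
Numerically: E[X] ≈ 102943.

E[X] = 262144 · (7/8)^{7} = 823543/8 ≈ 102943.


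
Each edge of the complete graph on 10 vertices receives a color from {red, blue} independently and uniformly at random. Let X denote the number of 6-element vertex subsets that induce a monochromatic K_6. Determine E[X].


Let X = Σ_S X_S over the C(10, 6) = 210 subsets S of size 6, where X_S = 1 if the K_6 on S is monochromatic.
For a fixed S, the K_6 on S has C(6, 2) = 15 edges. P[all 15 edges red] = (1/2)^15, and likewise for blue, so P[monochromatic] = 2·(1/2)^15 = 2^{1 − 15} = 1/16384.
Summing: E[X] = C(10, 6) · 2^{1 − 15} = 210 · 1/16384 = 105/8192.
Numerically: E[X] ≈ 0.0128.

E[X] = C(10,6)·2^(1−C(6,2)) = 105/8192 ≈ 0.0128.


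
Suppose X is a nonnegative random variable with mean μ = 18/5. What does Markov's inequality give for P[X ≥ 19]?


μ = E[X] = 18/5, a = 19.
Markov: P[X ≥ 19] ≤ μ/a = (18/5)/19 = 18/95.
Numerically: ≈ 0.1895.
(Since a = 19 > μ = 3.6000, the bound 18/95 is < 1 and informative.)

P[X ≥ 19] ≤ 18/95 ≈ 0.1895.


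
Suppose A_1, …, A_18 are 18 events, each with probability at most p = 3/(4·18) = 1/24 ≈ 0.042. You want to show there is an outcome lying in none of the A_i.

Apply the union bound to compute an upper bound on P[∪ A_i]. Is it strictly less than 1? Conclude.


Union bound: P[∪_{i=1}^{18} A_i] ≤ Σ_i P[A_i] ≤ 18·p = 18·(1/24) = 3/4.
Numerically: 3/4 ≈ 0.750.
Is 3/4 < 1? YES.
Since P[∪ A_i] ≤ 3/4 < 1, the complement has P[∩ A_i^c] ≥ 1 − 3/4 = 1/4 > 0, so some outcome avoids every A_i.

18·p = 3/4 ≈ 0.750; existence CERTIFIED by the union bound.


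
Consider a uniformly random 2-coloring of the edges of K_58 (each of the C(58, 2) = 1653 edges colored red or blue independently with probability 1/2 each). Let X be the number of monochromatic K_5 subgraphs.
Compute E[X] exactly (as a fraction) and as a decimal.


Let X = Σ_S X_S over the C(58, 5) = 4582116 subsets S of size 5, where X_S = 1 if the K_5 on S is monochromatic.
For a fixed S, the K_5 on S has C(5, 2) = 10 edges. P[all 10 edges red] = (1/2)^10, and likewise for blue, so P[monochromatic] = 2·(1/2)^10 = 2^{1 − 10} = 1/512.
By linearity: E[X] = C(58, 5) · 2^{1 − 10} = 4582116 · 1/512 = 1145529/128.
Numerically: E[X] ≈ 8949.445.

E[X] = C(58,5)·2^(1−C(5,2)) = 1145529/128 ≈ 8949.445.


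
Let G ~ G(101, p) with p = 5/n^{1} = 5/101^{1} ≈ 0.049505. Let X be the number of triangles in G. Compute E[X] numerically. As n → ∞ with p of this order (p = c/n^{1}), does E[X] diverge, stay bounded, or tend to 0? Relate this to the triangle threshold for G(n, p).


Number of potential triangles: C(101, 3) = 166650.
Each occurs with probability p³ ≈ (0.049505)³ ≈ 1.21323768e-04.
By linearity: E[X] = C(101, 3)·p³ ≈ 166650 · 1.21323768e-04 ≈ 20.218606.
Here α = 1, so p = 5/n is exactly at the triangle threshold p ~ 1/n. Asymptotically E[X] → c³/6 = 5³/6 = 125/6 ≈ 20.833333, a bounded constant. In this regime the triangle count is asymptotically Poisson(c³/6).

E[X] ≈ 20.218606; in regime p = Θ(1/n^{1}) E[X] stays bounded (at the triangle threshold p ~ 1/n).


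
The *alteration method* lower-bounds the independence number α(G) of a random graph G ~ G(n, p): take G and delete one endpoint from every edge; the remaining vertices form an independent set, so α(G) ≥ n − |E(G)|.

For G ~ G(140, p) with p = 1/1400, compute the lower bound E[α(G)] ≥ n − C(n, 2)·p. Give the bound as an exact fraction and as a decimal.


E[|E(G)|] = C(140, 2)·p = 9730 · (1/1400) = 139/20.
E[α(G)] ≥ n − E[|E(G)|] = 140 − 139/20 = 2661/20.
Numerically: ≈ 133.050000.
(This is only a lower bound; the true E[α(G)] may be larger.)

E[α(G)] ≥ 2661/20 ≈ 133.050000.


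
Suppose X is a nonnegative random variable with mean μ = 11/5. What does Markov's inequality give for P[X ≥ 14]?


μ = E[X] = 11/5, a = 14.
Markov: P[X ≥ 14] ≤ μ/a = (11/5)/14 = 11/70.
Numerically: ≈ 0.157143.
(Since a = 14 > μ = 2.200000, the bound 11/70 is < 1 and informative.)

P[X ≥ 14] ≤ 11/70 ≈ 0.157143.


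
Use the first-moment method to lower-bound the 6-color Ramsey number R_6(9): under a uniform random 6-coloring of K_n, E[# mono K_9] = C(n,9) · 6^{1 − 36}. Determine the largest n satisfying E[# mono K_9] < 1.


We need C(n, 9) · 6^{1 − 36} < 1, i.e. C(n, 9) < 6^{36 − 1} = 1719070799748422591028658176.
Check values of n near the boundary:
  n = 4406: C(4406, 9) = 1710356485221788389505285700; 1710356485221788389505285700 < 1719070799748422591028658176? YES
  n = 4407: C(4407, 9) = 1713856532599459170657070050; 1713856532599459170657070050 < 1719070799748422591028658176? YES
  n = 4408: C(4408, 9) = 1717362945146264156457459600; 1717362945146264156457459600 < 1719070799748422591028658176? YES
  n = 4409: C(4409, 9) = 1720875732988608787686577131; 1720875732988608787686577131 < 1719070799748422591028658176? NO
  n = 4410: C(4410, 9) = 1724394906266704102180823710; 1724394906266704102180823710 < 1719070799748422591028658176? NO
The largest n with C(n, 9) < 1719070799748422591028658176 is n = 4408 (where E[X] = 35778394690547169926197075/35813974994758803979763712 ≈ 0.99901). Hence R_6(9) > 4408, i.e. R_6(9) ≥ 4409.

Largest n = 4408; hence R_6(9) > 4408.


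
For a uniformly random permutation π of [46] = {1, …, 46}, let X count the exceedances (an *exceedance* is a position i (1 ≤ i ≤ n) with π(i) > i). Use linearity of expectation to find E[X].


Write X = Σ_{i=1}^{46} X_i, where X_i = 1_{π(i) > i}.
For each fixed i, π(i) is uniform over {1, …, 46} (marginal of a uniform permutation), so P[π(i) > i] = (n − i)/n. Summing: Σ_{i=1}^{46} (n − i)/n = (0 + 1 + … + 45)/46 = 46(46 − 1)/(2·46) = (46 − 1)/2.
Hence E[X] = Σ_{i=1}^{46} (46 − i)/46 = 45/2 ≈ 22.500.

E[X] = 45/2 = 22.500.


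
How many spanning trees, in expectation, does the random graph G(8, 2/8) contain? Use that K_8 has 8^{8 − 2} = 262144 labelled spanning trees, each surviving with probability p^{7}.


K_8 has 8^{8 − 2} = 262144 labelled spanning trees.
For each such spanning tree H, let X_H = 1 if all 7 edges of H are present in G. Then P[X_H = 1] = p^{7} = (1/4)^{7} = 1/16384.
By linearity: E[X] = Σ_H E[X_H] = 262144 · p^{7} = 262144 · 1/16384 = 16.
Numerically: E[X] ≈ 16.

E[X] = 262144 · (1/4)^{7} = 16 ≈ 16.


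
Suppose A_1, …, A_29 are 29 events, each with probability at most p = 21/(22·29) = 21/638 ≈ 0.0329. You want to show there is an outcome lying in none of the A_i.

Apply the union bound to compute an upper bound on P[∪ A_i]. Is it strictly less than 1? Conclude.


Union bound: P[∪_{i=1}^{29} A_i] ≤ Σ_i P[A_i] ≤ 29·p = 29·(21/638) = 21/22.
Numerically: 21/22 ≈ 0.9545.
Is 21/22 < 1? YES.
Since P[∪ A_i] ≤ 21/22 < 1, the complement has P[∩ A_i^c] ≥ 1 − 21/22 = 1/22 > 0, so some outcome avoids every A_i.

29·p = 21/22 ≈ 0.9545; existence CERTIFIED by the union bound.


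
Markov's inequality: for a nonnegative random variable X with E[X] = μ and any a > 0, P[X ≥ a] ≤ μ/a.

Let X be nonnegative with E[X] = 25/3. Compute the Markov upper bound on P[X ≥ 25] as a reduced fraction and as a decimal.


μ = E[X] = 25/3, a = 25.
Markov: P[X ≥ 25] ≤ μ/a = (25/3)/25 = 1/3.
Numerically: ≈ 0.33333.
(Since a = 25 > μ = 8.33333, the bound 1/3 is < 1 and informative.)

P[X ≥ 25] ≤ 1/3 ≈ 0.33333.


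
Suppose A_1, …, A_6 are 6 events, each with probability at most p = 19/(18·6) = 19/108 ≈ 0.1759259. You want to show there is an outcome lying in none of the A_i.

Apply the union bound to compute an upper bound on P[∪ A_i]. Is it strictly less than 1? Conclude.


Union bound: P[∪_{i=1}^{6} A_i] ≤ Σ_i P[A_i] ≤ 6·p = 6·(19/108) = 19/18.
Numerically: 19/18 ≈ 1.0555556.
Is 19/18 < 1? NO.
Since the bound 19/18 is ≥ 1, the union bound is uninformative here; it does NOT by itself certify existence.

6·p = 19/18 ≈ 1.0555556; existence NOT certified by the union bound.


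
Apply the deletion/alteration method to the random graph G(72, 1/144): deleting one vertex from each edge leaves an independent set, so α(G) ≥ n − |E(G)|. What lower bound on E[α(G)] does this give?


E[|E(G)|] = C(72, 2)·p = 2556 · (1/144) = 71/4.
E[α(G)] ≥ n − E[|E(G)|] = 72 − 71/4 = 217/4.
Numerically: ≈ 54.25000.
(This is only a lower bound; the true E[α(G)] may be larger.)

E[α(G)] ≥ 217/4 ≈ 54.25000.


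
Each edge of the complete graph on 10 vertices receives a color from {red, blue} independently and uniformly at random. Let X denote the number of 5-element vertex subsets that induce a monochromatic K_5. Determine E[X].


Let X = Σ_S X_S over the C(10, 5) = 252 subsets S of size 5, where X_S = 1 if the K_5 on S is monochromatic.
For a fixed S, the K_5 on S has C(5, 2) = 10 edges. P[all 10 edges red] = (1/2)^10, and likewise for blue, so P[monochromatic] = 2·(1/2)^10 = 2^{1 − 10} = 1/512.
Summing: E[X] = C(10, 5) · 2^{1 − 10} = 252 · 1/512 = 63/128.
Numerically: E[X] ≈ 0.49219.

E[X] = C(10,5)·2^(1−C(5,2)) = 63/128 ≈ 0.49219.


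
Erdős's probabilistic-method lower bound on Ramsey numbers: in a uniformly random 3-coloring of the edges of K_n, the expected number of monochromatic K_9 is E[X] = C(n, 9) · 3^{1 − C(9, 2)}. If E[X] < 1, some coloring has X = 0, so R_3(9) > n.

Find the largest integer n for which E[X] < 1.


We need C(n, 9) · 3^{1 − 36} < 1, i.e. C(n, 9) < 3^{36 − 1} = 50031545098999707.
Check values of n near the boundary:
  n = 295: C(295, 9) = 41221140106119260; 41221140106119260 < 50031545098999707? YES
  n = 296: C(296, 9) = 42513789098994080; 42513789098994080 < 50031545098999707? YES
  n = 297: C(297, 9) = 43842345008337645; 43842345008337645 < 50031545098999707? YES
  n = 298: C(298, 9) = 45207677551849890; 45207677551849890 < 50031545098999707? YES
  n = 299: C(299, 9) = 46610674441390059; 46610674441390059 < 50031545098999707? YES
  n = 300: C(300, 9) = 48052241692154700; 48052241692154700 < 50031545098999707? YES
  n = 301: C(301, 9) = 49533303936090975; 49533303936090975 < 50031545098999707? YES
  n = 302: C(302, 9) = 51054804739588650; 51054804739588650 < 50031545098999707? NO
  n = 303: C(303, 9) = 52617706925494425; 52617706925494425 < 50031545098999707? NO
The largest n with C(n, 9) < 50031545098999707 is n = 301 (where E[X] = 16511101312030325/16677181699666569 ≈ 0.990041). Hence R_3(9) > 301, i.e. R_3(9) ≥ 302.

Largest n = 301; hence R_3(9) > 301.


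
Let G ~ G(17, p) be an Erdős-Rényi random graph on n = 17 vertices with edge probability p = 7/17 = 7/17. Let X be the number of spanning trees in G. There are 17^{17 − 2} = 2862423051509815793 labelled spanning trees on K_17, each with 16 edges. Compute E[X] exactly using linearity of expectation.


K_17 has 17^{17 − 2} = 2862423051509815793 labelled spanning trees.
For each such spanning tree H, let X_H = 1 if all 16 edges of H are present in G. Then P[X_H = 1] = p^{16} = (7/17)^{16} = 33232930569601/48661191875666868481.
Summing the indicators: E[X] = Σ_H E[X_H] = 2862423051509815793 · p^{16} = 2862423051509815793 · 33232930569601/48661191875666868481 = 33232930569601/17.
Numerically: E[X] ≈ 1.955e+12.

E[X] = 2862423051509815793 · (7/17)^{16} = 33232930569601/17 ≈ 1.955e+12.


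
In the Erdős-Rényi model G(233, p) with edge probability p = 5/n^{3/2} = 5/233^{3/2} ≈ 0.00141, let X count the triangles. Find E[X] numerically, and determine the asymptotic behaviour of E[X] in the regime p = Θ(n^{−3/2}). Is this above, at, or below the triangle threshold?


Number of potential triangles: C(233, 3) = 2081156.
Each occurs with probability p³ ≈ (0.00141)³ ≈ 2.77849e-09.
By linearity: E[X] = C(233, 3)·p³ ≈ 2081156 · 2.77849e-09 ≈ 0.006.
Since α = 3/2 > 1, p = c/n^{3/2} = o(1/n) is below the triangle threshold p ~ 1/n. Asymptotically E[X] ~ (c³/6)·n^{3(1−α)} = (5³/6)·n^{-1.5} → 0, so by Markov's inequality G has no triangles w.h.p.

E[X] ≈ 0.006; in regime p = Θ(1/n^{3/2}) E[X] tends to 0 (below the triangle threshold p ~ 1/n).


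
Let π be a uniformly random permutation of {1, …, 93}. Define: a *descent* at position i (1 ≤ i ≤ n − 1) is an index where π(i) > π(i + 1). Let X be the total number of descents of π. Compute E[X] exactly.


Write X = Σ X_I over i = 1, …, 92, with X_I the indicator of one descent.
There are 92 indicators.
For each fixed i, the pair (π(i), π(i+1)) is a uniformly random ordered pair of distinct values from {1, …, 93}; by symmetry P[π(i) > π(i+1)] = 1/2.
By linearity: E[X] = 92 · (1/2) = (93 − 1) · (1/2) = 46 ≈ 46.00000.

E[X] = 46 = 46.00000.
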